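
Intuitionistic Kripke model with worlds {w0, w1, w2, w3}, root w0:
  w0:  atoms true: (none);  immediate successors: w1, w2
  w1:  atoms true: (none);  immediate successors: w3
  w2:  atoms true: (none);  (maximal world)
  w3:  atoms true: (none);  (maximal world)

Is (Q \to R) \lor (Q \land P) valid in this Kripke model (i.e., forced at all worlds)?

Yes

w0 \Vdash (Q \to R) \lor (Q \land P) via the disjunct Q \to R.
Since the root w0 forces (Q \to R) \lor (Q \land P) and forcing is persistent (monotone upward), every world forces it.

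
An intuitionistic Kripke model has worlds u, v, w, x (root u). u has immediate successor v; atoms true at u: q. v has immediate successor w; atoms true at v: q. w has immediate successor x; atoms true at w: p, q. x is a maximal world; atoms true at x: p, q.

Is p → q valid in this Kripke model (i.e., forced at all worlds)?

Yes

u ⊩ p → q: every world accessible from u that forces p (namely w, x) also forces q.
Since the root u forces p → q and forcing is persistent (monotone upward), every world forces it.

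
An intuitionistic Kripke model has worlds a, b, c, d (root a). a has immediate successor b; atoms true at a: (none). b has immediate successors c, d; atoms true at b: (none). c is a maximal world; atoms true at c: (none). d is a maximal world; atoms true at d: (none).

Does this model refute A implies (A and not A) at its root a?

a forces A implies (A and not A) vacuously: no world accessible from a forces the antecedent A.
So the root a forces A implies (A and not A); the model is not a countermodel.

No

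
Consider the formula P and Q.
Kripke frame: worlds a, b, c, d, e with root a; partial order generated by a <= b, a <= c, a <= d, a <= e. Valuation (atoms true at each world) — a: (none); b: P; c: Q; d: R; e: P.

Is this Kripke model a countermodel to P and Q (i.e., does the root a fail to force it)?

a does not force P and Q since a fails P.
So the root a does not force P and Q; the model is a countermodel.

Yes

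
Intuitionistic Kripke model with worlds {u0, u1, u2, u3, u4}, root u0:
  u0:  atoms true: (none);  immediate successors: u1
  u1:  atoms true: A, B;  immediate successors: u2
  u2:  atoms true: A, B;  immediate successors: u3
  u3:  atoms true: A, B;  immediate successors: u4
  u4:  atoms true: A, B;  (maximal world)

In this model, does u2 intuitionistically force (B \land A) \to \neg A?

u2 \nVdash (B \land A) \to \neg A: already at u2 itself, u2 \Vdash B \land A but u2 \nVdash \neg A.
u2 \nVdash \neg A since u2 is accessible from u2 and u2 \Vdash A.

No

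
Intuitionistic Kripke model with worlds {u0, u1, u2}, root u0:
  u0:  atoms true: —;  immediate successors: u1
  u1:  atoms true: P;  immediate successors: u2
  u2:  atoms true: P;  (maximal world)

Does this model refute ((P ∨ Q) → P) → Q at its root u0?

u0 ⊮ ((P ∨ Q) → P) → Q: already at u0 itself, u0 ⊩ (P ∨ Q) → P but u0 ⊮ Q.
u0 lacks atom Q, so u0 ⊮ Q.
So the root u0 does not force ((P ∨ Q) → P) → Q; the model is a countermodel.

Yes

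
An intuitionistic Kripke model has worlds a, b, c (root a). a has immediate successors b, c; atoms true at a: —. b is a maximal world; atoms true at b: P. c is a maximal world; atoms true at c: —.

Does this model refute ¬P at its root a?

a ⊮ ¬P since b is accessible from a and b ⊩ P.
So the root a does not force ¬P; the model is a countermodel.

Yes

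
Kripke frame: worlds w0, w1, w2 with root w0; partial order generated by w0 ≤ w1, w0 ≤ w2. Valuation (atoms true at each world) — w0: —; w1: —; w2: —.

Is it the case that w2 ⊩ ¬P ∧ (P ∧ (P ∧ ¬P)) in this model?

w2 ⊮ ¬P ∧ (P ∧ (P ∧ ¬P)) since w2 fails P ∧ (P ∧ ¬P).

No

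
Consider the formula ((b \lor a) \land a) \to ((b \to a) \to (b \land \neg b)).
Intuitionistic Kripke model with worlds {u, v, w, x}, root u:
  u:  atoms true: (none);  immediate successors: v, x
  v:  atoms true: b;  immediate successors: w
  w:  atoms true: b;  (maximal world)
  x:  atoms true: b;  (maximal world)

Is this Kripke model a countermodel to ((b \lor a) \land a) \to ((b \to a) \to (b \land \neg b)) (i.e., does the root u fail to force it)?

No

u \Vdash ((b \lor a) \land a) \to ((b \to a) \to (b \land \neg b)) vacuously: no world accessible from u forces the antecedent (b \lor a) \land a.
So the root u forces ((b \lor a) \land a) \to ((b \to a) \to (b \land \neg b)); the model is not a countermodel.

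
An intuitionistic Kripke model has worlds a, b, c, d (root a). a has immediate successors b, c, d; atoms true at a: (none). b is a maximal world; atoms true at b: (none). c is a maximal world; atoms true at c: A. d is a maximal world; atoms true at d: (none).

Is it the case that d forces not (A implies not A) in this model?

d does not force not (A implies not A) since d is accessible from d and d forces A implies not A.
d forces A implies not A vacuously: no world accessible from d forces the antecedent A.

No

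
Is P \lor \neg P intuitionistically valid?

No

This is the law of excluded middle, which is not intuitionistically valid.
A Kripke countermodel: worlds 0, 1; order generated by 0 \le 1; atoms true at each world — 0:{}; 1:{P}.
0 \nVdash P \lor \neg P: neither disjunct is forced at 0.
0 lacks atom P, so 0 \nVdash P.
So the root 0 does not force the formula.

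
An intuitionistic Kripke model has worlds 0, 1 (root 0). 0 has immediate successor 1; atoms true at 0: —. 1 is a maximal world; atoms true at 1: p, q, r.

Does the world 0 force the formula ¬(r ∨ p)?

No

0 ⊮ ¬(r ∨ p) since 1 is accessible from 0 and 1 ⊩ r ∨ p.
1 ⊩ r ∨ p via the disjunct r.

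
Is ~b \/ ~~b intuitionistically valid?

This is the weak law of excluded middle, which is not intuitionistically valid.
A Kripke countermodel: worlds 0, 1, 2; order generated by 0 <= 1, 0 <= 2; atoms true at each world — 0:{}; 1:{b}; 2:{}.
0 ||-/- ~b \/ ~~b: neither disjunct is forced at 0.
0 ||-/- ~b since 1 is accessible from 0 and 1 ||- b.
So the root 0 does not force the formula.

No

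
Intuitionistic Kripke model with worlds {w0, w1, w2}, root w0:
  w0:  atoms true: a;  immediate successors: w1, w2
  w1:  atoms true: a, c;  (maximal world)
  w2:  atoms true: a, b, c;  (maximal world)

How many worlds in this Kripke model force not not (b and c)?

1

w0: does not force it — w0 does not force not not (b and c) since w1 is accessible from w0 and w1 forces not (b and c).
w1: does not force it.
w2: forces it.
Worlds forcing the formula: {w2}.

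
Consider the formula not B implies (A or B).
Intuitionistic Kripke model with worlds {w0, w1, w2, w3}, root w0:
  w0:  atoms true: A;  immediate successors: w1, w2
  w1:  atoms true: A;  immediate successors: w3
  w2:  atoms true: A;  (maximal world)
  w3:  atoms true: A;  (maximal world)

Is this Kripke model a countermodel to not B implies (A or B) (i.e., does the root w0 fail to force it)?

w0 forces not B implies (A or B): every world accessible from w0 that forces not B (namely w0, w1, w2, w3) also forces A or B.
So the root w0 forces not B implies (A or B); the model is not a countermodel.

No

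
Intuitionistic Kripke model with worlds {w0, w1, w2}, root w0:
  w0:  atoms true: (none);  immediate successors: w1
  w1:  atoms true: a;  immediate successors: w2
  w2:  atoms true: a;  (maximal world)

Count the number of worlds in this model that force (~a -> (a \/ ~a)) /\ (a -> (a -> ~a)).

w0: does not force it — w0 ||-/- (~a -> (a \/ ~a)) /\ (a -> (a -> ~a)) since w0 fails a -> (a -> ~a).
w1: does not force it.
w2: does not force it.
Worlds forcing the formula: { }.

0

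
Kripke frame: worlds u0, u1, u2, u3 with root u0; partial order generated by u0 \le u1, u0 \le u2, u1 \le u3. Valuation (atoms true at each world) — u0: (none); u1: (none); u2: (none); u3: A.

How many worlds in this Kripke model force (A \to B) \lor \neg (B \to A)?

1

u0: does not force it — u0 \nVdash (A \to B) \lor \neg (B \to A): neither disjunct is forced at u0.
u1: does not force it — u1 \nVdash (A \to B) \lor \neg (B \to A): neither disjunct is forced at u1.
u2: forces it.
u3: does not force it.
Worlds forcing the formula: {u2}.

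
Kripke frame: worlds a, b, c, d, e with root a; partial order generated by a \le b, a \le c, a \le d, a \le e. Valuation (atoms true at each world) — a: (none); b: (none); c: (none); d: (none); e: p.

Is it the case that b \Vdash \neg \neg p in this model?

b \nVdash \neg \neg p since b is accessible from b and b \Vdash \neg p.
b \Vdash \neg p: no world accessible from b forces p.

No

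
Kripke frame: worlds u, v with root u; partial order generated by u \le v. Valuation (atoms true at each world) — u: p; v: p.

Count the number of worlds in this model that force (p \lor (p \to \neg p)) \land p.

2

u: forces it.
v: forces it.
Worlds forcing the formula: {u, v}.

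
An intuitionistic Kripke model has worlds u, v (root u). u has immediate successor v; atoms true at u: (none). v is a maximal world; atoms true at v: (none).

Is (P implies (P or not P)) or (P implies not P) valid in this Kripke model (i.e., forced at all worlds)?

u forces (P implies (P or not P)) or (P implies not P) via the disjunct P implies (P or not P).
Since the root u forces (P implies (P or not P)) or (P implies not P) and forcing is persistent (monotone upward), every world forces it.

Yes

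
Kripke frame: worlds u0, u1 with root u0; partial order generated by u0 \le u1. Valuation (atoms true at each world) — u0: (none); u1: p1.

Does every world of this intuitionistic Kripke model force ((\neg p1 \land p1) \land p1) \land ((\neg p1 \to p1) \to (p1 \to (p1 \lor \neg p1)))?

Not every world: u0 \nVdash ((\neg p1 \land p1) \land p1) \land ((\neg p1 \to p1) \to (p1 \to (p1 \lor \neg p1))).
u0 \nVdash ((\neg p1 \land p1) \land p1) \land ((\neg p1 \to p1) \to (p1 \to (p1 \lor \neg p1))) since u0 fails (\neg p1 \land p1) \land p1.

No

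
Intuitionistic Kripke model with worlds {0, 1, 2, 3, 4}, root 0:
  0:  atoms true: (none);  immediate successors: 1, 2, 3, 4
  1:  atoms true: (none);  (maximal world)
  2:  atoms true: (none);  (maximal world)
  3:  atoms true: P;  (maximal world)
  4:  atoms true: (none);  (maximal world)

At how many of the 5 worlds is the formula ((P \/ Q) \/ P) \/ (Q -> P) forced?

0: forces it.
1: forces it.
2: forces it.
3: forces it.
4: forces it.
Worlds forcing the formula: {0, 1, 2, 3, 4}.

5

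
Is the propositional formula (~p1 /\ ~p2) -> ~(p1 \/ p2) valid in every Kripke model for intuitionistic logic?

Yes

This is a constructively valid De Morgan direction (conjunction of negations to negated disjunction), which is intuitionistically derivable.
If both ~p1 and ~p2 hold at a world, no accessible world forces p1 or forces p2, so none forces p1 \/ p2.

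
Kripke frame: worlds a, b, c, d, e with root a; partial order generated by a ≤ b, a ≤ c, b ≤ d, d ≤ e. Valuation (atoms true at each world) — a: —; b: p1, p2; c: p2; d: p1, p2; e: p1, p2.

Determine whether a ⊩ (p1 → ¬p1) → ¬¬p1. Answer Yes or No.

No

a ⊮ (p1 → ¬p1) → ¬¬p1: at the accessible world c, c ⊩ p1 → ¬p1 but c ⊮ ¬¬p1.
c ⊮ ¬¬p1 since c is accessible from c and c ⊩ ¬p1.
c ⊩ ¬p1: no world accessible from c forces p1.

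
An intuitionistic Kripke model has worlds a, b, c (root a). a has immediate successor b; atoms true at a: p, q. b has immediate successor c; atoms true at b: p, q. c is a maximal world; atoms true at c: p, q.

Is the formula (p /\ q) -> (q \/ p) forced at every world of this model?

a ||- (p /\ q) -> (q \/ p): every world accessible from a that forces p /\ q (namely a, b, c) also forces q \/ p.
Since the root a forces (p /\ q) -> (q \/ p) and forcing is persistent (monotone upward), every world forces it.

Yes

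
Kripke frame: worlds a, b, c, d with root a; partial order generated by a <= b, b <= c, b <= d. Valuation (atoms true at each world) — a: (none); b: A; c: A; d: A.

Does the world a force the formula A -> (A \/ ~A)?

a ||- A -> (A \/ ~A): every world accessible from a that forces A (namely b, c, d) also forces A \/ ~A.

Yes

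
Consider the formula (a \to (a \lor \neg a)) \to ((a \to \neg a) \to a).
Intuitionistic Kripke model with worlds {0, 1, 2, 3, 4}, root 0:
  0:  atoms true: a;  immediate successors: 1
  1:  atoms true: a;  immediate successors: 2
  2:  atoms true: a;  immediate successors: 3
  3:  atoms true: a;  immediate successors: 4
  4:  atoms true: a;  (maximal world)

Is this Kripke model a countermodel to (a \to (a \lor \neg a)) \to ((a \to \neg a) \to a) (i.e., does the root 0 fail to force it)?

No

0 \Vdash (a \to (a \lor \neg a)) \to ((a \to \neg a) \to a): every world accessible from 0 that forces a \to (a \lor \neg a) (namely 0, 1, 2, 3, 4) also forces (a \to \neg a) \to a.
So the root 0 forces (a \to (a \lor \neg a)) \to ((a \to \neg a) \to a); the model is not a countermodel.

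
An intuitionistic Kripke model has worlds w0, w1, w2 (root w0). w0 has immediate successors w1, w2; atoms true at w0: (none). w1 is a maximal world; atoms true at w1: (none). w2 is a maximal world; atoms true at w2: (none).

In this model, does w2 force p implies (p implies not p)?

w2 forces p implies (p implies not p) vacuously: no world accessible from w2 forces the antecedent p.

Yes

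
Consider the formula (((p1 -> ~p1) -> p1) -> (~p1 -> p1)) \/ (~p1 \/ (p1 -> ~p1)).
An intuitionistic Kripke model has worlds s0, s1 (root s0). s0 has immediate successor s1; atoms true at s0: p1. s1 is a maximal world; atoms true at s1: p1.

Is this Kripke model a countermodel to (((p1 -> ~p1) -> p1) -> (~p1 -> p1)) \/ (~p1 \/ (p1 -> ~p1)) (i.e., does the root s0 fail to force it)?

s0 ||- (((p1 -> ~p1) -> p1) -> (~p1 -> p1)) \/ (~p1 \/ (p1 -> ~p1)) via the disjunct ((p1 -> ~p1) -> p1) -> (~p1 -> p1).
So the root s0 forces (((p1 -> ~p1) -> p1) -> (~p1 -> p1)) \/ (~p1 \/ (p1 -> ~p1)); the model is not a countermodel.

No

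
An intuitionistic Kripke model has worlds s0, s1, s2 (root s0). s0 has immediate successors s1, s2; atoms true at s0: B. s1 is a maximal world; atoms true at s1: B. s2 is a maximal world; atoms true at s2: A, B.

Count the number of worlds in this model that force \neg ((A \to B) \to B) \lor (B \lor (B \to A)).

s0: forces it.
s1: forces it.
s2: forces it.
Worlds forcing the formula: {s0, s1, s2}.

3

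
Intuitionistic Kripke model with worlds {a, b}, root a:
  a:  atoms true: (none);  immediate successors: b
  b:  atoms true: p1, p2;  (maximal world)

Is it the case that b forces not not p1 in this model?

b forces not not p1: no world accessible from b forces not p1.

Yes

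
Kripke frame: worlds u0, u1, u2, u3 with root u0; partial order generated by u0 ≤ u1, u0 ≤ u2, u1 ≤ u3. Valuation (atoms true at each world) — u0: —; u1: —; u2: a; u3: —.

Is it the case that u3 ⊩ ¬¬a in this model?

u3 ⊮ ¬¬a since u3 is accessible from u3 and u3 ⊩ ¬a.
u3 ⊩ ¬a: no world accessible from u3 forces a.

No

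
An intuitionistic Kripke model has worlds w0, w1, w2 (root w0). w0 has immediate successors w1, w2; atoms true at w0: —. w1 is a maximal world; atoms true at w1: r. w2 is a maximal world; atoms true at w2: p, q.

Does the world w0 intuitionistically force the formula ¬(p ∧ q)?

w0 ⊮ ¬(p ∧ q) since w2 is accessible from w0 and w2 ⊩ p ∧ q.
w2 ⊩ p ∧ q since w2 forces both conjuncts.

No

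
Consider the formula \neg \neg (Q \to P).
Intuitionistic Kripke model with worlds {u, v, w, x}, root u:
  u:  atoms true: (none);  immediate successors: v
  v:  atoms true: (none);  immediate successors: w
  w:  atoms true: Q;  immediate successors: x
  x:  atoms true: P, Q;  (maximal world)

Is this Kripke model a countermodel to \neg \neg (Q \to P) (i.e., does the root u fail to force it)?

No

u \Vdash \neg \neg (Q \to P): no world accessible from u forces \neg (Q \to P).
So the root u forces \neg \neg (Q \to P); the model is not a countermodel.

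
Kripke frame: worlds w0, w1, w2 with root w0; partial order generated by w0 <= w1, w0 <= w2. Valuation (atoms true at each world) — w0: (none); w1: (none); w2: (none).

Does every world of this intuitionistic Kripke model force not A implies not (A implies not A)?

Not every world: w0 does not force not A implies not (A implies not A).
w0 does not force not A implies not (A implies not A): already at w0 itself, w0 forces not A but w0 does not force not (A implies not A).
w0 does not force not (A implies not A) since w0 is accessible from w0 and w0 forces A implies not A.
w0 forces A implies not A vacuously: no world accessible from w0 forces the antecedent A.

No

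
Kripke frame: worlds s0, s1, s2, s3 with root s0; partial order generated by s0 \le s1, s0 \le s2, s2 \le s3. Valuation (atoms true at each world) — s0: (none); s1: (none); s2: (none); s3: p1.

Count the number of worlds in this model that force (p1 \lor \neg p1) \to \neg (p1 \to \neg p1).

s0: does not force it — s0 \nVdash (p1 \lor \neg p1) \to \neg (p1 \to \neg p1): at the accessible world s1, s1 \Vdash p1 \lor \neg p1 but s1 \nVdash \neg (p1 \to \neg p1).
s1: does not force it — s1 \nVdash (p1 \lor \neg p1) \to \neg (p1 \to \neg p1): already at s1 itself, s1 \Vdash p1 \lor \neg p1 but s1 \nVdash \neg (p1 \to \neg p1).
s2: forces it.
s3: forces it.
Worlds forcing the formula: {s2, s3}.

2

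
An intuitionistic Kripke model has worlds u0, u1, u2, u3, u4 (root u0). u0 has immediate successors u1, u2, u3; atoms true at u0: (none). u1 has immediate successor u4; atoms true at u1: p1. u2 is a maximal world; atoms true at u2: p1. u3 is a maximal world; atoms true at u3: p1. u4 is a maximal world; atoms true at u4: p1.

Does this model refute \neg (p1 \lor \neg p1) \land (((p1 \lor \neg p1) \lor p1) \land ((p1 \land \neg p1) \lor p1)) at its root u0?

Yes

u0 \nVdash \neg (p1 \lor \neg p1) \land (((p1 \lor \neg p1) \lor p1) \land ((p1 \land \neg p1) \lor p1)) since u0 fails \neg (p1 \lor \neg p1).
So the root u0 does not force \neg (p1 \lor \neg p1) \land (((p1 \lor \neg p1) \lor p1) \land ((p1 \land \neg p1) \lor p1)); the model is a countermodel.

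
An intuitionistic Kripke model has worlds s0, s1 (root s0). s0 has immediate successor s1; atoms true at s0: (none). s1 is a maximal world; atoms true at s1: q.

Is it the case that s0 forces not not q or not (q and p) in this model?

s0 forces not not q or not (q and p) via the disjunct not not q.

Yes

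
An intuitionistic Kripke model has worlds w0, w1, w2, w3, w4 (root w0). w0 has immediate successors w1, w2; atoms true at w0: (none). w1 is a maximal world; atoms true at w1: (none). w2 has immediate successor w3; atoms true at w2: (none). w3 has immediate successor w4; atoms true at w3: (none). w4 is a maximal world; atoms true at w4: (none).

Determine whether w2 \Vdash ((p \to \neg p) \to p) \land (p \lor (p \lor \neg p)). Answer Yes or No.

No

w2 \nVdash ((p \to \neg p) \to p) \land (p \lor (p \lor \neg p)) since w2 fails (p \to \neg p) \to p.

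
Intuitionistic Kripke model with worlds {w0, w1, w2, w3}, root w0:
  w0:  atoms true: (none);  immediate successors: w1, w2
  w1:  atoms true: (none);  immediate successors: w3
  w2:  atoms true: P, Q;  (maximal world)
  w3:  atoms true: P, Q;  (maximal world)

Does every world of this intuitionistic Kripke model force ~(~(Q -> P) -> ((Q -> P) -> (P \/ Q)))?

Not every world: w0 ||-/- ~(~(Q -> P) -> ((Q -> P) -> (P \/ Q))).
w0 ||-/- ~(~(Q -> P) -> ((Q -> P) -> (P \/ Q))) since w0 is accessible from w0 and w0 ||- ~(Q -> P) -> ((Q -> P) -> (P \/ Q)).
w0 ||- ~(Q -> P) -> ((Q -> P) -> (P \/ Q)) vacuously: no world accessible from w0 forces the antecedent ~(Q -> P).

No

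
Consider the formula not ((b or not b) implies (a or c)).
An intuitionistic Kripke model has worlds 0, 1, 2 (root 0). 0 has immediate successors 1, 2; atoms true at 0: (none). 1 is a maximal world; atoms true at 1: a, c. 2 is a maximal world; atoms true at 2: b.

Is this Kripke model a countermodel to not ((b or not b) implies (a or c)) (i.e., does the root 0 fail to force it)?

0 does not force not ((b or not b) implies (a or c)) since 1 is accessible from 0 and 1 forces (b or not b) implies (a or c).
1 forces (b or not b) implies (a or c): every world accessible from 1 that forces b or not b (namely 1) also forces a or c.
So the root 0 does not force not ((b or not b) implies (a or c)); the model is a countermodel.

Yes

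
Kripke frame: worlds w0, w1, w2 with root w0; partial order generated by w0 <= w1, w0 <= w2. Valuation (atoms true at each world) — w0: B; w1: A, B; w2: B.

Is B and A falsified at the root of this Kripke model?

Yes

w0 does not force B and A since w0 fails A.
So the root w0 does not force B and A; the model is a countermodel.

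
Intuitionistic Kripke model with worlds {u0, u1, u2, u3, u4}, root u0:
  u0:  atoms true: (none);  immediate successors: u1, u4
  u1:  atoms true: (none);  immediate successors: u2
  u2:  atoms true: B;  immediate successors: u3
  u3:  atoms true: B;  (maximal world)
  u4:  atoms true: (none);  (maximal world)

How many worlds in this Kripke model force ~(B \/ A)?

u0: does not force it — u0 ||-/- ~(B \/ A) since u2 is accessible from u0 and u2 ||- B \/ A.
u1: does not force it — u1 ||-/- ~(B \/ A) since u2 is accessible from u1 and u2 ||- B \/ A.
u2: does not force it — u2 ||-/- ~(B \/ A) since u2 is accessible from u2 and u2 ||- B \/ A.
u3: does not force it.
u4: forces it.
Worlds forcing the formula: {u4}.

1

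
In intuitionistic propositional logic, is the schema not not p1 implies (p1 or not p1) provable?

No

This is a variant of double-negation elimination (deriving excluded middle from double negation), which is not intuitionistically valid.
A Kripke countermodel: worlds a, b; order generated by a <= b; atoms true at each world — a:{}; b:{p1}.
a does not force not not p1 implies (p1 or not p1): already at a itself, a forces not not p1 but a does not force p1 or not p1.
a does not force p1 or not p1: neither disjunct is forced at a.
a lacks atom p1, so a does not force p1.
So the root a does not force the formula.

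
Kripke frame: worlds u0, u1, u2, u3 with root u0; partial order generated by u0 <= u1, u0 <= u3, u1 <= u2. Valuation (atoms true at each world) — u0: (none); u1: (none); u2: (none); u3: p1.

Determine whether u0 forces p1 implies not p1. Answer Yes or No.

u0 does not force p1 implies not p1: at the accessible world u3, u3 forces p1 but u3 does not force not p1.
u3 does not force not p1 since u3 is accessible from u3 and u3 forces p1.

No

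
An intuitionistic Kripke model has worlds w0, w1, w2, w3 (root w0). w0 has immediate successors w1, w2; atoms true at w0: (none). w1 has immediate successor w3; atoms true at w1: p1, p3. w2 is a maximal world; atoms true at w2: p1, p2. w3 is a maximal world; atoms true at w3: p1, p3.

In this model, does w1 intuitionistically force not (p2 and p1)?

w1 forces not (p2 and p1): no world accessible from w1 forces p2 and p1.

Yes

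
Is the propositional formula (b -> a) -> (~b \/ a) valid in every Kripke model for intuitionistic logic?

This is the material-implication-as-disjunction principle, which is not intuitionistically valid.
A Kripke countermodel: worlds u0, u1; order generated by u0 <= u1; atoms true at each world — u0:{}; u1:{a,b}.
u0 ||-/- (b -> a) -> (~b \/ a): already at u0 itself, u0 ||- b -> a but u0 ||-/- ~b \/ a.
u0 ||-/- ~b \/ a: neither disjunct is forced at u0.
u0 ||-/- ~b since u1 is accessible from u0 and u1 ||- b.
So the root u0 does not force the formula.

No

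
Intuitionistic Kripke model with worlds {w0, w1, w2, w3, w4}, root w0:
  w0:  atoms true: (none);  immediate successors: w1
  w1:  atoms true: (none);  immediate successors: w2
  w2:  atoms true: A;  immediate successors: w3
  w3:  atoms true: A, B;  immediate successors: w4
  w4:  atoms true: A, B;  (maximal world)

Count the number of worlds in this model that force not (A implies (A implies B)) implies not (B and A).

w0: forces it.
w1: forces it.
w2: forces it.
w3: forces it.
w4: forces it.
Worlds forcing the formula: {w0, w1, w2, w3, w4}.

5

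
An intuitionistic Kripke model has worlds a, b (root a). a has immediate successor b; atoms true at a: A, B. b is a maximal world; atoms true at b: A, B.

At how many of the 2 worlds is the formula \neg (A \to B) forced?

0

a: does not force it — a \nVdash \neg (A \to B) since a is accessible from a and a \Vdash A \to B.
b: does not force it — b \nVdash \neg (A \to B) since b is accessible from b and b \Vdash A \to B.
Worlds forcing the formula: { }.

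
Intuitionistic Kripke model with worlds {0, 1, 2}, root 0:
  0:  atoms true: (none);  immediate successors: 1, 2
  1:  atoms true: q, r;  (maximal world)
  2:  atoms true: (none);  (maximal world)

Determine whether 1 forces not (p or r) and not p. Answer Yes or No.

No

1 does not force not (p or r) and not p since 1 fails not (p or r).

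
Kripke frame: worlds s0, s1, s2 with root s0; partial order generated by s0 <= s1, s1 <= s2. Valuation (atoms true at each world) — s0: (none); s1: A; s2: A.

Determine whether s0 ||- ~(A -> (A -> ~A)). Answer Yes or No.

s0 ||- ~(A -> (A -> ~A)): no world accessible from s0 forces A -> (A -> ~A).

Yes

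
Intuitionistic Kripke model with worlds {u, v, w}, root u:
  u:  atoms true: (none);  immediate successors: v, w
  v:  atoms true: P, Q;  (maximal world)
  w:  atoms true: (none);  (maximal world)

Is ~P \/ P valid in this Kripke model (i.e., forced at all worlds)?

Not every world: u ||-/- ~P \/ P.
u ||-/- ~P \/ P: neither disjunct is forced at u.
u ||-/- ~P since v is accessible from u and v ||- P.

No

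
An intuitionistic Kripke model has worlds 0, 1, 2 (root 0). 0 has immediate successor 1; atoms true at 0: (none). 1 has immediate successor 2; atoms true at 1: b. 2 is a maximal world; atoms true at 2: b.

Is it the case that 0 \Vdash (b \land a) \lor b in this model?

No

0 \nVdash (b \land a) \lor b: neither disjunct is forced at 0.
0 \nVdash b \land a since 0 fails b.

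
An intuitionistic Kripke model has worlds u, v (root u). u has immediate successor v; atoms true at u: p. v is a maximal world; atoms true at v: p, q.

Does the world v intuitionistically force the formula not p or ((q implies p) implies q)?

Yes

v forces not p or ((q implies p) implies q) via the disjunct (q implies p) implies q.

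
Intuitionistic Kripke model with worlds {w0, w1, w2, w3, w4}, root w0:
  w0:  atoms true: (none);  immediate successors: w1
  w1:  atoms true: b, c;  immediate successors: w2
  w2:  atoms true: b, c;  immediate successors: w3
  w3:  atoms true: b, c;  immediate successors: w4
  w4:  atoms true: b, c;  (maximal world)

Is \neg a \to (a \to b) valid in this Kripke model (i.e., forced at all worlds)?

w0 \Vdash \neg a \to (a \to b): every world accessible from w0 that forces \neg a (namely w0, w1, w2, w3, w4) also forces a \to b.
Since the root w0 forces \neg a \to (a \to b) and forcing is persistent (monotone upward), every world forces it.

Yes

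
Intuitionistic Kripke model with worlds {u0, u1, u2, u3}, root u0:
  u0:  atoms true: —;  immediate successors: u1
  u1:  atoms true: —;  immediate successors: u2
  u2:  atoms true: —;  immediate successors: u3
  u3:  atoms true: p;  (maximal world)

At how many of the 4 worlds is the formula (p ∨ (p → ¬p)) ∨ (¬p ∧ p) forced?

u0: does not force it — u0 ⊮ (p ∨ (p → ¬p)) ∨ (¬p ∧ p): neither disjunct is forced at u0.
u1: does not force it — u1 ⊮ (p ∨ (p → ¬p)) ∨ (¬p ∧ p): neither disjunct is forced at u1.
u2: does not force it.
u3: forces it.
Worlds forcing the formula: {u3}.

1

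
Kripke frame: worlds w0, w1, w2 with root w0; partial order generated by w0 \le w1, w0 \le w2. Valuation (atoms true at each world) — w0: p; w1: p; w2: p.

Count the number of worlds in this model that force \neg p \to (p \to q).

w0: forces it.
w1: forces it.
w2: forces it.
Worlds forcing the formula: {w0, w1, w2}.

3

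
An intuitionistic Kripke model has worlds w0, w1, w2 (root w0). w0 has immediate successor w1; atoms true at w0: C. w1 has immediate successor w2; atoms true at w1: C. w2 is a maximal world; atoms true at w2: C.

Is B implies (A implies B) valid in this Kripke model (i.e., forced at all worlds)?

w0 forces B implies (A implies B) vacuously: no world accessible from w0 forces the antecedent B.
Since the root w0 forces B implies (A implies B) and forcing is persistent (monotone upward), every world forces it.

Yes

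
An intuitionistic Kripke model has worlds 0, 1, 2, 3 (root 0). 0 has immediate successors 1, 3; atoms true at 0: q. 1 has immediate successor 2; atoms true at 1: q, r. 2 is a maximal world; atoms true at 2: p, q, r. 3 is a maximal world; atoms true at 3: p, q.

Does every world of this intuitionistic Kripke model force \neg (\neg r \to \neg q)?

Not every world: 0 \nVdash \neg (\neg r \to \neg q).
0 \nVdash \neg (\neg r \to \neg q) since 1 is accessible from 0 and 1 \Vdash \neg r \to \neg q.
1 \Vdash \neg r \to \neg q vacuously: no world accessible from 1 forces the antecedent \neg r.

No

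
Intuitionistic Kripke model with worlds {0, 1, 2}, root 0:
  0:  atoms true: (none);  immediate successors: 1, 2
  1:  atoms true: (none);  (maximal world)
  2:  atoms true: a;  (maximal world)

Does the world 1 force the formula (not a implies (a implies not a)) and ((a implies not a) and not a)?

Yes

1 forces (not a implies (a implies not a)) and ((a implies not a) and not a) since 1 forces both conjuncts.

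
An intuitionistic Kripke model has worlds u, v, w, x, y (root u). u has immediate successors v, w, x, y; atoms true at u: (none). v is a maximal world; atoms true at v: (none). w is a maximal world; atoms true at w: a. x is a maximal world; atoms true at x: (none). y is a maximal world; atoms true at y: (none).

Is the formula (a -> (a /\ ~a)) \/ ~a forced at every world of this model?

No

Not every world: u ||-/- (a -> (a /\ ~a)) \/ ~a.
u ||-/- (a -> (a /\ ~a)) \/ ~a: neither disjunct is forced at u.
u ||-/- a -> (a /\ ~a): at the accessible world w, w ||- a but w ||-/- a /\ ~a.
w ||-/- a /\ ~a since w fails ~a.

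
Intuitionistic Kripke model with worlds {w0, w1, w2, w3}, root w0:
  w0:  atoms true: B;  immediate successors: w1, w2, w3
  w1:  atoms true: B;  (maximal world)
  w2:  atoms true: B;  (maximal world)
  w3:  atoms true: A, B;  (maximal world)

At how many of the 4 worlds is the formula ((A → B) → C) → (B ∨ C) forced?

w0: forces it.
w1: forces it.
w2: forces it.
w3: forces it.
Worlds forcing the formula: {w0, w1, w2, w3}.

4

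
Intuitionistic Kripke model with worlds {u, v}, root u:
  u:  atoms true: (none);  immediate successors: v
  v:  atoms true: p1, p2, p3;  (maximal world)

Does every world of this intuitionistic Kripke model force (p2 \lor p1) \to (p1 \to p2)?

u \Vdash (p2 \lor p1) \to (p1 \to p2): every world accessible from u that forces p2 \lor p1 (namely v) also forces p1 \to p2.
Since the root u forces (p2 \lor p1) \to (p1 \to p2) and forcing is persistent (monotone upward), every world forces it.

Yes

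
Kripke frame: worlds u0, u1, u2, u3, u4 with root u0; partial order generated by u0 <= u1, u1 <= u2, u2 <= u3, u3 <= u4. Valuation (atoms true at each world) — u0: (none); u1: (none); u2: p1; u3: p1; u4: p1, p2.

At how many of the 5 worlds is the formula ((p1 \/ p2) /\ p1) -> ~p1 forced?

u0: does not force it — u0 ||-/- ((p1 \/ p2) /\ p1) -> ~p1: at the accessible world u2, u2 ||- (p1 \/ p2) /\ p1 but u2 ||-/- ~p1.
u1: does not force it — u1 ||-/- ((p1 \/ p2) /\ p1) -> ~p1: at the accessible world u2, u2 ||- (p1 \/ p2) /\ p1 but u2 ||-/- ~p1.
u2: does not force it — u2 ||-/- ((p1 \/ p2) /\ p1) -> ~p1: already at u2 itself, u2 ||- (p1 \/ p2) /\ p1 but u2 ||-/- ~p1.
u3: does not force it.
u4: does not force it.
Worlds forcing the formula: { }.

0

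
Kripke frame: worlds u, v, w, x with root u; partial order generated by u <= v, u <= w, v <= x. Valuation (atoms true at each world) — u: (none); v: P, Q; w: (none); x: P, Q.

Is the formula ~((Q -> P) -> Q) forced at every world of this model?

No

Not every world: u ||-/- ~((Q -> P) -> Q).
u ||-/- ~((Q -> P) -> Q) since v is accessible from u and v ||- (Q -> P) -> Q.
v ||- (Q -> P) -> Q: every world accessible from v that forces Q -> P (namely v, x) also forces Q.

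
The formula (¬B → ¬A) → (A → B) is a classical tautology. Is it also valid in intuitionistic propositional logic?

No

This is the converse of contraposition, which is not intuitionistically valid.
A Kripke countermodel: worlds u0, u1; order generated by u0 ≤ u1; atoms true at each world — u0:{A}; u1:{A,B}.
u0 ⊮ (¬B → ¬A) → (A → B): already at u0 itself, u0 ⊩ ¬B → ¬A but u0 ⊮ A → B.
u0 ⊮ A → B: already at u0 itself, u0 ⊩ A but u0 ⊮ B.
u0 lacks atom B, so u0 ⊮ B.
So the root u0 does not force the formula.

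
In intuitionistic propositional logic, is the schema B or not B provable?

This is the law of excluded middle, which is not intuitionistically valid.
A Kripke countermodel: worlds u, v; order generated by u <= v; atoms true at each world — u:{}; v:{B}.
u does not force B or not B: neither disjunct is forced at u.
u lacks atom B, so u does not force B.
So the root u does not force the formula.

No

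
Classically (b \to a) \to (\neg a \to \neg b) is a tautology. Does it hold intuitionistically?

This is the forward direction of contraposition, which is intuitionistically derivable.
Assume b \to a and \neg a. If b held then a would follow, contradicting \neg a; so \neg b.

Yes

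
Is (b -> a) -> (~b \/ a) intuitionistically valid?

This is the material-implication-as-disjunction principle, which is not intuitionistically valid.
A Kripke countermodel: worlds u, v; order generated by u <= v; atoms true at each world — u:{}; v:{a,b}.
u ||-/- (b -> a) -> (~b \/ a): already at u itself, u ||- b -> a but u ||-/- ~b \/ a.
u ||-/- ~b \/ a: neither disjunct is forced at u.
u ||-/- ~b since v is accessible from u and v ||- b.
So the root u does not force the formula.

No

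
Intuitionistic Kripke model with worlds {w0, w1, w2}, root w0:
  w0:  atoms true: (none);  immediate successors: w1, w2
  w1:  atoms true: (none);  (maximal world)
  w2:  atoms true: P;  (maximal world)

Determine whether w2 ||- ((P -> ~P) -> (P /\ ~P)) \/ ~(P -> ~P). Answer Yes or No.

w2 ||- ((P -> ~P) -> (P /\ ~P)) \/ ~(P -> ~P) via the disjunct (P -> ~P) -> (P /\ ~P).

Yes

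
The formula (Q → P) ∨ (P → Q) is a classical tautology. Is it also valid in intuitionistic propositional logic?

No

This is the Gödel–Dummett linearity axiom, which is not intuitionistically valid.
A Kripke countermodel: worlds s0, s1, s2; order generated by s0 ≤ s1, s0 ≤ s2; atoms true at each world — s0:{}; s1:{Q}; s2:{P}.
s0 ⊮ (Q → P) ∨ (P → Q): neither disjunct is forced at s0.
s0 ⊮ Q → P: at the accessible world s1, s1 ⊩ Q but s1 ⊮ P.
s1 lacks atom P, so s1 ⊮ P.
So the root s0 does not force the formula.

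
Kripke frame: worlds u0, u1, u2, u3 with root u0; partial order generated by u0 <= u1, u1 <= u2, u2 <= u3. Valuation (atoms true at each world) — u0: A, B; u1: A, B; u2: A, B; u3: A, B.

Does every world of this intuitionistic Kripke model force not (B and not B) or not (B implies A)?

Yes

u0 forces not (B and not B) or not (B implies A) via the disjunct not (B and not B).
Since the root u0 forces not (B and not B) or not (B implies A) and forcing is persistent (monotone upward), every world forces it.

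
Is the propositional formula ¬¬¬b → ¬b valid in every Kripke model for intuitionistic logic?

This is triple-negation reduction, which is intuitionistically derivable.
Assume ¬¬¬b and suppose b. Then ¬¬b (double-negation introduction), contradicting ¬¬¬b. So ¬b.

Yes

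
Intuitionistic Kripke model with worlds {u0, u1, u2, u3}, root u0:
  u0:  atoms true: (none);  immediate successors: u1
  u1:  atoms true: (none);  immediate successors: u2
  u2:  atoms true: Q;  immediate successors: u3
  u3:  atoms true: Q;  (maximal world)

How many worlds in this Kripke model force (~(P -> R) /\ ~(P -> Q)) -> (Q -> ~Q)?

4

u0: forces it.
u1: forces it.
u2: forces it.
u3: forces it.
Worlds forcing the formula: {u0, u1, u2, u3}.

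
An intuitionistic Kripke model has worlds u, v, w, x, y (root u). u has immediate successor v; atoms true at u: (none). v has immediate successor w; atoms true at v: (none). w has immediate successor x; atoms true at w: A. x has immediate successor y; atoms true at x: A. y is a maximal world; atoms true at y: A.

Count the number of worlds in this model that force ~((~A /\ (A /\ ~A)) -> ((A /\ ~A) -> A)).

0

u: does not force it — u ||-/- ~((~A /\ (A /\ ~A)) -> ((A /\ ~A) -> A)) since u is accessible from u and u ||- (~A /\ (A /\ ~A)) -> ((A /\ ~A) -> A).
v: does not force it — v ||-/- ~((~A /\ (A /\ ~A)) -> ((A /\ ~A) -> A)) since v is accessible from v and v ||- (~A /\ (A /\ ~A)) -> ((A /\ ~A) -> A).
w: does not force it.
x: does not force it.
y: does not force it.
Worlds forcing the formula: { }.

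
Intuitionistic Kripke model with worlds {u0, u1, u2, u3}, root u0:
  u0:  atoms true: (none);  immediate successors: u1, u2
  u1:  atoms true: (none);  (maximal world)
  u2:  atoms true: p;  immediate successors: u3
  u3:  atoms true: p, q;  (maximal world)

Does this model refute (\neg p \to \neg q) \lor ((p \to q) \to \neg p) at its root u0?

u0 \Vdash (\neg p \to \neg q) \lor ((p \to q) \to \neg p) via the disjunct \neg p \to \neg q.
So the root u0 forces (\neg p \to \neg q) \lor ((p \to q) \to \neg p); the model is not a countermodel.

No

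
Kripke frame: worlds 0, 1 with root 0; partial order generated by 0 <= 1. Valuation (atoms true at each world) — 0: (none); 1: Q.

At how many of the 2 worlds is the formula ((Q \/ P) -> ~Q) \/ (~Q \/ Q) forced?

1

0: does not force it — 0 ||-/- ((Q \/ P) -> ~Q) \/ (~Q \/ Q): neither disjunct is forced at 0.
1: forces it.
Worlds forcing the formula: {1}.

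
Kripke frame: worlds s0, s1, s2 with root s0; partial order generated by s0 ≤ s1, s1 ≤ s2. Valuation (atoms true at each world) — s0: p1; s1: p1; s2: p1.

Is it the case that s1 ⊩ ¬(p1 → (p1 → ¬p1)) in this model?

s1 ⊩ ¬(p1 → (p1 → ¬p1)): no world accessible from s1 forces p1 → (p1 → ¬p1).

Yes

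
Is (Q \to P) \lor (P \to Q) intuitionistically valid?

No

This is the Gödel–Dummett linearity axiom, which is not intuitionistically valid.
A Kripke countermodel: worlds a, b, c; order generated by a \le b, a \le c; atoms true at each world — a:{}; b:{Q}; c:{P}.
a \nVdash (Q \to P) \lor (P \to Q): neither disjunct is forced at a.
a \nVdash Q \to P: at the accessible world b, b \Vdash Q but b \nVdash P.
b lacks atom P, so b \nVdash P.
So the root a does not force the formula.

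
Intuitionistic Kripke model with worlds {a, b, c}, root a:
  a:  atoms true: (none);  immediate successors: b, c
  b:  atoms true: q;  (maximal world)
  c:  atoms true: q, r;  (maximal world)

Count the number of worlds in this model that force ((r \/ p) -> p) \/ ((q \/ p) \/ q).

2

a: does not force it — a ||-/- ((r \/ p) -> p) \/ ((q \/ p) \/ q): neither disjunct is forced at a.
b: forces it.
c: forces it.
Worlds forcing the formula: {b, c}.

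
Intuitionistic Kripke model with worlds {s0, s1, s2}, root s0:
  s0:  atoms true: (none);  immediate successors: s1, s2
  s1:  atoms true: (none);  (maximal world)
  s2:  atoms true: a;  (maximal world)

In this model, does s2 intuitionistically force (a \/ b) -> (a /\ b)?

No

s2 ||-/- (a \/ b) -> (a /\ b): already at s2 itself, s2 ||- a \/ b but s2 ||-/- a /\ b.
s2 ||-/- a /\ b since s2 fails b.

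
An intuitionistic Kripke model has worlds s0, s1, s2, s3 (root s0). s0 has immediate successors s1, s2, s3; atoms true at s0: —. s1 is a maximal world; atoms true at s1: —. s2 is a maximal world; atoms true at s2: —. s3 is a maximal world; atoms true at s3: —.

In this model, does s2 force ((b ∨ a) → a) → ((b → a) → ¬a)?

s2 ⊩ ((b ∨ a) → a) → ((b → a) → ¬a): every world accessible from s2 that forces (b ∨ a) → a (namely s2) also forces (b → a) → ¬a.

Yes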